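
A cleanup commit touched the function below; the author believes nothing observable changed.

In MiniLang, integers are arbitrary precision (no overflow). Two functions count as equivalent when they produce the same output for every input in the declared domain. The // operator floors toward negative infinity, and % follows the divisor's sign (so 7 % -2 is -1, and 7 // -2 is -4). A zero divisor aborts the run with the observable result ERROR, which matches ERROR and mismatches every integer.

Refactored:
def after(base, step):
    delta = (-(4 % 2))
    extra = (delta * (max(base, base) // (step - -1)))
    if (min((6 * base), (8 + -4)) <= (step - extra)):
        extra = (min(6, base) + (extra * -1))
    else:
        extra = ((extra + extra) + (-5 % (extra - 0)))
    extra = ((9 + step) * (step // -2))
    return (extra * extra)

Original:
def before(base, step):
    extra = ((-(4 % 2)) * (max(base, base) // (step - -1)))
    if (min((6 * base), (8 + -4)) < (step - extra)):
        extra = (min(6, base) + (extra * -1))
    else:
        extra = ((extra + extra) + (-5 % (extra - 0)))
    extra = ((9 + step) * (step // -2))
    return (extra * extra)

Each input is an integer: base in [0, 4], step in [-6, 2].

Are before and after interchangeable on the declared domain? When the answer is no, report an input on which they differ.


Input base=0, step=0: ERROR from before versus 0 from after.
verdict: not equivalent; witness: base=0, step=0


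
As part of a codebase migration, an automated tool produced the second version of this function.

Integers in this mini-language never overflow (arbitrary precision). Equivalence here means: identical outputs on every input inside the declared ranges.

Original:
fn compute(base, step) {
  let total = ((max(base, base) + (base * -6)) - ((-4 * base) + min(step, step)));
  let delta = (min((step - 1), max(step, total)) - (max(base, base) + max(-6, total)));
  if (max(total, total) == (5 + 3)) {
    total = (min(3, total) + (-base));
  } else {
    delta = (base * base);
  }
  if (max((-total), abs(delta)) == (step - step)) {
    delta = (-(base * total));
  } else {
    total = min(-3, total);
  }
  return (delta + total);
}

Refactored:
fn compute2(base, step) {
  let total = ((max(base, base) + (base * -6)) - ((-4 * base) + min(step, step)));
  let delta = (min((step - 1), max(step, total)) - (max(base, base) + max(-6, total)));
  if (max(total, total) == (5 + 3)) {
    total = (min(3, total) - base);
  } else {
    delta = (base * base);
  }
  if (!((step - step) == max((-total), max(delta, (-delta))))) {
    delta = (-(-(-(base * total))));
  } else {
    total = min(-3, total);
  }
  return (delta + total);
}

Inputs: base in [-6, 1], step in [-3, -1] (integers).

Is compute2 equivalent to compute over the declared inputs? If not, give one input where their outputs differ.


There is a counterexample at base=-6, step=-3: 33 on one side, 63 on the other.
compute: total becomes 9; next delta becomes -7; next (max(total, total) == (5 + 3)) evaluates to false; next delta becomes 36; next (max((-total), abs(delta)) == (step - step)) evaluates to false; next total becomes -3; next final value 33
compute2: total becomes 9; next delta becomes -7; next (max(total, total) == (5 + 3)) evaluates to false; next delta becomes 36; next (!((step - step) == max((-total), max(delta, (-delta))))) evaluates to true; next delta becomes 54; next final value 63
verdict: not equivalent; witness: base=-6, step=-3


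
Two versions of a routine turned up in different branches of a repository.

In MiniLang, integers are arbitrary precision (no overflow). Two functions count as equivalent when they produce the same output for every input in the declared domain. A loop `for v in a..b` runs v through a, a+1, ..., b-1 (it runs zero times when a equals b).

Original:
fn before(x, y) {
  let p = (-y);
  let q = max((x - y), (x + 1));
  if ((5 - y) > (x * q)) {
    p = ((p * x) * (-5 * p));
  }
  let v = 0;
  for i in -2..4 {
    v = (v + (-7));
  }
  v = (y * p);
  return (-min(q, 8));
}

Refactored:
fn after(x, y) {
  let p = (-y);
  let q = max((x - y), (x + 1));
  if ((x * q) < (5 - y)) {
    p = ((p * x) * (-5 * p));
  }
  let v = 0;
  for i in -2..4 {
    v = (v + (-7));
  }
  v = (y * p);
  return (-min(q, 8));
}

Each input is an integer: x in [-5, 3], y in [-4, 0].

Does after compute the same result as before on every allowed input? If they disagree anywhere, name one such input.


Reading the diff, among the changes: comparison usage differs.
Tracing x=2, y=-3: before: p = 3; q = 5; ((5 - y) > (x * q)) -> false; v = 0; [i=-2]; v = -7; [i=-1]; v = -14; [i=0]; v = -21; [i=1]; v = -28; [i=2]; v = -35; [i=3]; v = -42; v = -9; return -5 | after: p = 3; q = 5; ((x * q) < (5 - y)) -> false; v = 0; [i=-2]; v = -7; [i=-1]; v = -14; [i=0]; v = -21; [i=1]; v = -28; [i=2]; v = -35; [i=3]; v = -42; v = -9; return -5 — matching result -5.
Every one of the 45 inputs gives matching results.
verdict: equivalent


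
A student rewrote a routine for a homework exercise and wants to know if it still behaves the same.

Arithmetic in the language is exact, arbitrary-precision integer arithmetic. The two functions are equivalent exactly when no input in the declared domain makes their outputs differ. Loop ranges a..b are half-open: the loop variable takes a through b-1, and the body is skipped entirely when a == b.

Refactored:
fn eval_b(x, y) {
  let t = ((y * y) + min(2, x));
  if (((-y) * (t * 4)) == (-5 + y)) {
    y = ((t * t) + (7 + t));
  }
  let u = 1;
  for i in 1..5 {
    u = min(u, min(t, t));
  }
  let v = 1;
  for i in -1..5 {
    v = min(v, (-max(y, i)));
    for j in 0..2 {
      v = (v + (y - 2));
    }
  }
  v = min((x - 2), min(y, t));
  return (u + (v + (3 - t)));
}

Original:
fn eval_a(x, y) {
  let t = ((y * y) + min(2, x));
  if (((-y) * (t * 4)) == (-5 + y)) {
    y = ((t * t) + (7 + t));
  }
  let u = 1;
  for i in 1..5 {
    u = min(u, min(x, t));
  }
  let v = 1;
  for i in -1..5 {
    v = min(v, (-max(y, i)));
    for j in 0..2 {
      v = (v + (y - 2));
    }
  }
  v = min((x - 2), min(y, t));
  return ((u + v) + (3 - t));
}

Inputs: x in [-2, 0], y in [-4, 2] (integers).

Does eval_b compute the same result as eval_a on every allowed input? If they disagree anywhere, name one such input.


x=-2, y=-4 yields -17 from eval_a but -14 from eval_b.
verdict: not equivalent; witness: x=-2, y=-4


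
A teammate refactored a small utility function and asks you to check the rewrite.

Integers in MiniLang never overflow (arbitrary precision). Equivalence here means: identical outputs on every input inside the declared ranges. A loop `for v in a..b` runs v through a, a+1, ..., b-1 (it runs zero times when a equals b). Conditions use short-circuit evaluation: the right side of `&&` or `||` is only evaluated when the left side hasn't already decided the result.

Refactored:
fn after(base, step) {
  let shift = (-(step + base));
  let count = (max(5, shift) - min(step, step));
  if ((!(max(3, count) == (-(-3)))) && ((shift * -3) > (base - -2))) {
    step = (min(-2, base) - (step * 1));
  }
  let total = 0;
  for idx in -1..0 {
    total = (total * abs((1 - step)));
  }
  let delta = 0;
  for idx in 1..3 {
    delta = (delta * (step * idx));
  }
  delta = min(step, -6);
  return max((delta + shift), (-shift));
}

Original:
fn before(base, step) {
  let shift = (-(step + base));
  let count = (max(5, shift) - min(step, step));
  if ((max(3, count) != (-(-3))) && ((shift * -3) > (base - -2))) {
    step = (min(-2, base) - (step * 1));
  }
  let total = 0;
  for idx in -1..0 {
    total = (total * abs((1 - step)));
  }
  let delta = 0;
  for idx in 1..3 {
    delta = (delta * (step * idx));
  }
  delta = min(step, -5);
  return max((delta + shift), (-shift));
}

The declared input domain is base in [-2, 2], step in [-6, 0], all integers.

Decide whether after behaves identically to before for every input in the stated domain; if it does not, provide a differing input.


Not equivalent: base=-2, step=-5 separates them (2 vs 1).
before: shift becomes 7; next count becomes 12; next ((max(3, count) != (-(-3))) && ((shift * -3) > (base - -2))) evaluates to false; next total becomes 0; next at idx=-1:; next total becomes 0; next delta becomes 0; next at idx=1:; next delta becomes 0; next at idx=2:; next delta becomes 0; next delta becomes -5; next final value 2
after: shift becomes 7; next count becomes 12; next ((!(max(3, count) == (-(-3)))) && ((shift * -3) > (base - -2))) evaluates to false; next total becomes 0; next at idx=-1:; next total becomes 0; next delta becomes 0; next at idx=1:; next delta becomes 0; next at idx=2:; next delta becomes 0; next delta becomes -6; next final value 1
verdict: not equivalent; witness: base=-2, step=-5


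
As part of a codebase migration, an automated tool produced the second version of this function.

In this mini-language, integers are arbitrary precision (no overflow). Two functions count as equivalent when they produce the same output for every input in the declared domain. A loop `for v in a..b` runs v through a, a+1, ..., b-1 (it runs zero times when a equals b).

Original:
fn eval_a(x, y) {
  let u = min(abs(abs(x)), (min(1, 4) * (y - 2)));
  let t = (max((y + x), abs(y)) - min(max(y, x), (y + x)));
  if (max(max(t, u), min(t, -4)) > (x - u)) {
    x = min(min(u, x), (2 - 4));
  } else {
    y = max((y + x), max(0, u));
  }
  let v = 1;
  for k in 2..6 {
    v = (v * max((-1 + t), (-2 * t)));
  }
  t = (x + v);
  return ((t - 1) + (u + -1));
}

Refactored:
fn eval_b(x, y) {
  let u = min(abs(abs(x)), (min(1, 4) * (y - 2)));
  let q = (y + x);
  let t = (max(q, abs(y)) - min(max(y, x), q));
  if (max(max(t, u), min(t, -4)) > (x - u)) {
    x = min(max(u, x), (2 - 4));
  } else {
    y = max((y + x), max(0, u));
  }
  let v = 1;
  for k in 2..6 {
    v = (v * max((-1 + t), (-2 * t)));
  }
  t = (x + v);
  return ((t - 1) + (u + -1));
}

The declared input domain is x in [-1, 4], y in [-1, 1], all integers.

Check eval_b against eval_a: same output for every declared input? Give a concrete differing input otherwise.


These are not equivalent — on x=-1, y=-1 the outputs split (8 vs 9).
eval_a: u = -3; t = 3; (max(max(t, u), min(t, -4)) > (x - u)) -> true; x = -3; v = 1; [k=2]; v = 2; [k=3]; v = 4; [k=4]; v = 8; [k=5]; v = 16; t = 13; return 8
eval_b: u = -3; q = -2; t = 3; (max(max(t, u), min(t, -4)) > (x - u)) -> true; x = -2; v = 1; [k=2]; v = 2; [k=3]; v = 4; [k=4]; v = 8; [k=5]; v = 16; t = 14; return 9
verdict: not equivalent; witness: x=-1, y=-1


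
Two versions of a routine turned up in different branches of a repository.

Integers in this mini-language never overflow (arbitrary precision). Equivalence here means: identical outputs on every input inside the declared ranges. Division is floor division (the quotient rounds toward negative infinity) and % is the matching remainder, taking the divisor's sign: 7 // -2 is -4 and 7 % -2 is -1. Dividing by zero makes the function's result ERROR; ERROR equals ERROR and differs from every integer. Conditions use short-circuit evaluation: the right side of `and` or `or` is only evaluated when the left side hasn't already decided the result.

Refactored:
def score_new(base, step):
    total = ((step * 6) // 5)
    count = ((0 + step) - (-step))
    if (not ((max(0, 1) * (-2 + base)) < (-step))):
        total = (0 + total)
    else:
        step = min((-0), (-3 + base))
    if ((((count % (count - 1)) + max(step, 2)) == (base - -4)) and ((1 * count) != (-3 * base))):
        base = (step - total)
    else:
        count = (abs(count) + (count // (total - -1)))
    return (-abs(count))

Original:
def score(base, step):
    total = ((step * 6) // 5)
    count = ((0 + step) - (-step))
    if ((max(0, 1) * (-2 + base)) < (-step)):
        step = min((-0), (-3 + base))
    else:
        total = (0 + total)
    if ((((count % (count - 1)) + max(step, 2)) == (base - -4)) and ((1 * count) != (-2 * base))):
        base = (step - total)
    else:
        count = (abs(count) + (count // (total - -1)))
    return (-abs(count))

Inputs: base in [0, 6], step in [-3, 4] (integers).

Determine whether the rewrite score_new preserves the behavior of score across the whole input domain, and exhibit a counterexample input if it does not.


Equivalent. The one real change (`-2` became `-3`) has no effect anywhere in the declared ranges.
Every one of the 56 inputs gives matching results.
Spot check at base=2, step=4 — score: total becomes 4; next count becomes 8; next ((max(0, 1) * (-2 + base)) < (-step)) evaluates to false; next total becomes 4; next ((((count % (count - 1)) + max(step, 2)) == (base - -4)) and ((1 * count) != (-2 * base))) evaluates to false; next count becomes 9; next final value -9. score_new: total becomes 4; next count becomes 8; next (not ((max(0, 1) * (-2 + base)) < (-step))) evaluates to true; next total becomes 4; next ((((count % (count - 1)) + max(step, 2)) == (base - -4)) and ((1 * count) != (-3 * base))) evaluates to false; next count becomes 9; next final value -9. Both give -9.
verdict: equivalent


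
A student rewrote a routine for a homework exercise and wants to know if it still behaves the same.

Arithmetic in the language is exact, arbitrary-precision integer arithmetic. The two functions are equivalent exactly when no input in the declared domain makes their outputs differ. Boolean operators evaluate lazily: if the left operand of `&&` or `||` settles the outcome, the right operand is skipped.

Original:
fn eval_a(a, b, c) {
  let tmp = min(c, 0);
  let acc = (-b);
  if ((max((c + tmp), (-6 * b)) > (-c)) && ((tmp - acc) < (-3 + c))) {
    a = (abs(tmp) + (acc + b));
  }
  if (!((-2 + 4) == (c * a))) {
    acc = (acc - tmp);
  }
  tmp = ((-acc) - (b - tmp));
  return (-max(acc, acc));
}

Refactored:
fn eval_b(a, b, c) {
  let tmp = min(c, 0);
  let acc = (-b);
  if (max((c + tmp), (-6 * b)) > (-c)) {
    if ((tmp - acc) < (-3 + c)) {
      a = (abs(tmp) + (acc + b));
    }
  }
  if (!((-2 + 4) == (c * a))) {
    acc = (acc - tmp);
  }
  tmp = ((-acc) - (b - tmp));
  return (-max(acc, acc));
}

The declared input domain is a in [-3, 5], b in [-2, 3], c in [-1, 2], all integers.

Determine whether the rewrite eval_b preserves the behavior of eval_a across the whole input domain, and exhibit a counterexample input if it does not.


This is a faithful refactor — statement counts differ, branching structure differs, boolean connective usage differs, but the computed results match everywhere.
Tracing a=5, b=1, c=2: eval_a: tmp becomes 0; next acc becomes -1; next ((max((c + tmp), (-6 * b)) > (-c)) && ((tmp - acc) < (-3 + c))) evaluates to false; next (!((-2 + 4) == (c * a))) evaluates to true; next acc becomes -1; next tmp becomes 0; next final value 1 | eval_b: tmp becomes 0; next acc becomes -1; next (max((c + tmp), (-6 * b)) > (-c)) evaluates to true; next ((tmp - acc) < (-3 + c)) evaluates to false; next (!((-2 + 4) == (c * a))) evaluates to true; next acc becomes -1; next tmp becomes 0; next final value 1 — matching result 1.
Every one of the 216 inputs gives matching results.
verdict: equivalent


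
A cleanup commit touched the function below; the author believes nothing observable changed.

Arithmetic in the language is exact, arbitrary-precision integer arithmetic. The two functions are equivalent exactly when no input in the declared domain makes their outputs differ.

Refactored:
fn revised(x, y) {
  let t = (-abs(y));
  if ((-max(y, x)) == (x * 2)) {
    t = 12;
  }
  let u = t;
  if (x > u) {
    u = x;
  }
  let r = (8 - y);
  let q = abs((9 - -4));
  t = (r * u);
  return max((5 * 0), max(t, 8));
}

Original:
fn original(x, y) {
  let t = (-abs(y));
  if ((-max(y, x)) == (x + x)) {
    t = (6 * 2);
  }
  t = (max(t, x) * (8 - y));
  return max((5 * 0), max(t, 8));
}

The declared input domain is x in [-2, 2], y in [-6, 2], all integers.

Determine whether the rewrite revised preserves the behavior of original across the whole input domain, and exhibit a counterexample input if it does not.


Behavior is preserved: although constant usage differs; also comparison usage differs; also arithmetic usage differs; also statement counts differ; also branching structure differs; also min/max/abs usage differs; also local variable names differ, the outputs never diverge.
As a probe, take x=-1, y=-1: original runs t becomes -1; next ((-max(y, x)) == (x + x)) evaluates to false; next t becomes -9; next final value 8; revised runs t becomes -1; next ((-max(y, x)) == (x * 2)) evaluates to false; next u becomes -1; next (x > u) evaluates to false; next r becomes 9; next q becomes 13; next t becomes -9; next final value 8; both end at 8.
Every one of the 45 inputs gives matching results.
verdict: equivalent


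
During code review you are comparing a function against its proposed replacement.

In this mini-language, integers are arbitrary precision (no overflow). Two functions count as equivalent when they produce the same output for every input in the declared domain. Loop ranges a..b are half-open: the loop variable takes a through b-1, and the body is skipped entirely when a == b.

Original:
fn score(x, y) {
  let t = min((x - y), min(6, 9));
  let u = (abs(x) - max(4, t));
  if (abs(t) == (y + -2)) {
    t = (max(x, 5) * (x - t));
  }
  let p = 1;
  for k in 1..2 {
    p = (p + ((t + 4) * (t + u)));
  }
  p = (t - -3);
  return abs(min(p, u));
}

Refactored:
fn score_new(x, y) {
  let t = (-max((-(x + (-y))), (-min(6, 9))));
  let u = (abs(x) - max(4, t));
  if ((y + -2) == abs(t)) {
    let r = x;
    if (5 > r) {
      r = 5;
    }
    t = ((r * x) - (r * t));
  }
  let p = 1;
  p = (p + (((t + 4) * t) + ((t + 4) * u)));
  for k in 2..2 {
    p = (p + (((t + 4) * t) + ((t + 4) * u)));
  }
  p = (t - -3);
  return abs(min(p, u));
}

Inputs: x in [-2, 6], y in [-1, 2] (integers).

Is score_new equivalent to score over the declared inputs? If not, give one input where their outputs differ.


Although constant usage differs, and comparison usage differs, and statement counts differ, and min/max/abs usage differs, and loop structure differs, and arithmetic usage differs, and branching structure differs, and local variable names differ, 36/36 inputs agree.
verdict: equivalent


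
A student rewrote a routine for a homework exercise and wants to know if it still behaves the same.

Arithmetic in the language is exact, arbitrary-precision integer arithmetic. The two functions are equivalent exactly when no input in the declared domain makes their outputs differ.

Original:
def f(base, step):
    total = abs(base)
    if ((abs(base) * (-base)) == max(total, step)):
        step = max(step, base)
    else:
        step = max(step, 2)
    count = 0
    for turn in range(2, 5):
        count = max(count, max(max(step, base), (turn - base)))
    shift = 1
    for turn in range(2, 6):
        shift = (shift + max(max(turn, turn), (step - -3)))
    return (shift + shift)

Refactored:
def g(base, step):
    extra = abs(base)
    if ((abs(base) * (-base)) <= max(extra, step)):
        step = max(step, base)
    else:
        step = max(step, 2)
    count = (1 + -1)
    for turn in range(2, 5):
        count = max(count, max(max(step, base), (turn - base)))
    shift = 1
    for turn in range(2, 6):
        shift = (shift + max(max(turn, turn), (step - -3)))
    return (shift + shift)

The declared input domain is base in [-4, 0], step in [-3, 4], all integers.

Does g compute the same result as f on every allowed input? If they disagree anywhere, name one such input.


Try base=0, step=1.
f: total becomes 0; next ((abs(base) * (-base)) == max(total, step)) evaluates to false; next step becomes 2; next count becomes 0; next at turn=2:; next count becomes 2; next at turn=3:; next count becomes 3; next at turn=4:; next count becomes 4; next shift becomes 1; next at turn=2:; next shift becomes 6; next at turn=3:; next shift becomes 11; next at turn=4:; next shift becomes 16; next at turn=5:; next shift becomes 21; next final value 42
g: extra becomes 0; next ((abs(base) * (-base)) <= max(extra, step)) evaluates to true; next step becomes 1; next count becomes 0; next at turn=2:; next count becomes 2; next at turn=3:; next count becomes 3; next at turn=4:; next count becomes 4; next shift becomes 1; next at turn=2:; next shift becomes 5; next at turn=3:; next shift becomes 9; next at turn=4:; next shift becomes 13; next at turn=5:; next shift becomes 18; next final value 36
42 vs 36 — the two versions disagree here.
verdict: not equivalent; witness: base=0, step=1


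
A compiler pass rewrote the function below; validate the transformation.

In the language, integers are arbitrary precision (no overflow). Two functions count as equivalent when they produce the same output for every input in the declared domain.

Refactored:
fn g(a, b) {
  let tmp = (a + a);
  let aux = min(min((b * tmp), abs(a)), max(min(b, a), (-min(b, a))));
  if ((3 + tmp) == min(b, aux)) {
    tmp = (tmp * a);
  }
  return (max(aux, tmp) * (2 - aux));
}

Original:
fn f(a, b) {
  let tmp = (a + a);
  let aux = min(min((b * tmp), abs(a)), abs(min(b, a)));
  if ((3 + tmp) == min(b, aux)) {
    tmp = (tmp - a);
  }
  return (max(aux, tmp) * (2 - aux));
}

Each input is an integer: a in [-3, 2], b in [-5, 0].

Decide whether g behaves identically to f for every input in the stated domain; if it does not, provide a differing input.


Evaluate both at a=-3, b=-3.
f: tmp=-6, then aux=3, then ((3 + tmp) == min(b, aux)) is true, then tmp=-3, then returns -3
g: tmp=-6, then aux=3, then ((3 + tmp) == min(b, aux)) is true, then tmp=18, then returns -18
-3 against -18: the behavior changed.
verdict: not equivalent; witness: a=-3, b=-3


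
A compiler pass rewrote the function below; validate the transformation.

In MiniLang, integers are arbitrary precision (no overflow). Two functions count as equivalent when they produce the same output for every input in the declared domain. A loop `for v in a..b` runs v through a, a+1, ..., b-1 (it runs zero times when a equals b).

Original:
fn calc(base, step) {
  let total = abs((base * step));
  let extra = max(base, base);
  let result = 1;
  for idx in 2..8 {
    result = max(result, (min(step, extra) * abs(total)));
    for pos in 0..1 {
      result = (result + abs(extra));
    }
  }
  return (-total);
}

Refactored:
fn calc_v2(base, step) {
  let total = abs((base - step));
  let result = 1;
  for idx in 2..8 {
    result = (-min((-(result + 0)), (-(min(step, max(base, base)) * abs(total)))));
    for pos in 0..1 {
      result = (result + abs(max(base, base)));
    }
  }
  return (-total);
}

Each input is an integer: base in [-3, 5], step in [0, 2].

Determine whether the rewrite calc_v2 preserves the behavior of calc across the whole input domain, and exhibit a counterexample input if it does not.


There is a counterexample at base=-3, step=0: 0 on one side, -3 on the other.
calc: total becomes 0; next extra becomes -3; next result becomes 1; next at idx=2:; next result becomes 1; next at pos=0:; next result becomes 4; next at idx=3:; next result becomes 4; next at pos=0:; next result becomes 7; next at idx=4:; next result becomes 7; next at pos=0:; next result becomes 10; next at idx=5:; next result becomes 10; next at pos=0:; next result becomes 13; next at idx=6:; next result becomes 13; next at pos=0:; next result becomes 16; next at idx=7:; next result becomes 16; next at pos=0:; next result becomes 19; next final value 0
calc_v2: total becomes 3; next result becomes 1; next at idx=2:; next result becomes 1; next at pos=0:; next result becomes 4; next at idx=3:; next result becomes 4; next at pos=0:; next result becomes 7; next at idx=4:; next result becomes 7; next at pos=0:; next result becomes 10; next at idx=5:; next result becomes 10; next at pos=0:; next result becomes 13; next at idx=6:; next result becomes 13; next at pos=0:; next result becomes 16; next at idx=7:; next result becomes 16; next at pos=0:; next result becomes 19; next final value -3
verdict: not equivalent; witness: base=-3, step=0


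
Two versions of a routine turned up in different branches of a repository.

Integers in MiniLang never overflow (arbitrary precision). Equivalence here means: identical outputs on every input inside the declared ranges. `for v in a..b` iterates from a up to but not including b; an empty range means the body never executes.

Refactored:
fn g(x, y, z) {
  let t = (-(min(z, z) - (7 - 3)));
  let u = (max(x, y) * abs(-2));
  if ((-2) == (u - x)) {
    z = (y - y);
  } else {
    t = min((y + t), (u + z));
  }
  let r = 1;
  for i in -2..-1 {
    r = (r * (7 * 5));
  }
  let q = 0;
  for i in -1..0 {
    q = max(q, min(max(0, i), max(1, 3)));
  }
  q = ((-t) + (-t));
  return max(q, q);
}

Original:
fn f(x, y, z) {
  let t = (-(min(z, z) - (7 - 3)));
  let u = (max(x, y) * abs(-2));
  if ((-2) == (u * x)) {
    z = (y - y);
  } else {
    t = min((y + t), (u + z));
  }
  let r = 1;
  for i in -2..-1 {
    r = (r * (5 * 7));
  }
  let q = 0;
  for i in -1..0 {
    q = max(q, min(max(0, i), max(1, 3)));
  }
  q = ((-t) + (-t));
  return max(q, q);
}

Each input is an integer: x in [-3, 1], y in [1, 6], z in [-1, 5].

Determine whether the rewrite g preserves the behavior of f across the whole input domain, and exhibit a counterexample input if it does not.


These are not equivalent — on x=-1, y=1, z=-1 the outputs split (-10 vs -2).
f: t := 5 | u := 2 | ((-2) == (u * x)): true | z := 0 | r := 1 | iter i=-2: | r := 35 | q := 0 | iter i=-1: | q := 0 | q := -10 | result -10
g: t := 5 | u := 2 | ((-2) == (u - x)): false | t := 1 | r := 1 | iter i=-2: | r := 35 | q := 0 | iter i=-1: | q := 0 | q := -2 | result -2
verdict: not equivalent; witness: x=-1, y=1, z=-1


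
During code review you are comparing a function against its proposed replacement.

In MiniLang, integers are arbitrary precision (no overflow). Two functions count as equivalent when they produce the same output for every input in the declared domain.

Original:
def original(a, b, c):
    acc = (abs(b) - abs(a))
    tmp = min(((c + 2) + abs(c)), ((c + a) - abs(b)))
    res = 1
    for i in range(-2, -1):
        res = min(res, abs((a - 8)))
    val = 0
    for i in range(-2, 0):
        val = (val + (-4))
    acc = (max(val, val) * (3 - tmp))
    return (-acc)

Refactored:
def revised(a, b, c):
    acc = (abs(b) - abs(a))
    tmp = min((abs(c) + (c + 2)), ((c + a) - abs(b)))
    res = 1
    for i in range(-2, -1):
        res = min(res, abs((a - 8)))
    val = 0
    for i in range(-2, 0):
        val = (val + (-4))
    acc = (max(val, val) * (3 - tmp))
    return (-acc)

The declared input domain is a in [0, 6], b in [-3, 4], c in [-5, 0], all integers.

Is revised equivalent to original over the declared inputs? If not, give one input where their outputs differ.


Although same computation, different form, 336/336 inputs agree.
verdict: equivalent


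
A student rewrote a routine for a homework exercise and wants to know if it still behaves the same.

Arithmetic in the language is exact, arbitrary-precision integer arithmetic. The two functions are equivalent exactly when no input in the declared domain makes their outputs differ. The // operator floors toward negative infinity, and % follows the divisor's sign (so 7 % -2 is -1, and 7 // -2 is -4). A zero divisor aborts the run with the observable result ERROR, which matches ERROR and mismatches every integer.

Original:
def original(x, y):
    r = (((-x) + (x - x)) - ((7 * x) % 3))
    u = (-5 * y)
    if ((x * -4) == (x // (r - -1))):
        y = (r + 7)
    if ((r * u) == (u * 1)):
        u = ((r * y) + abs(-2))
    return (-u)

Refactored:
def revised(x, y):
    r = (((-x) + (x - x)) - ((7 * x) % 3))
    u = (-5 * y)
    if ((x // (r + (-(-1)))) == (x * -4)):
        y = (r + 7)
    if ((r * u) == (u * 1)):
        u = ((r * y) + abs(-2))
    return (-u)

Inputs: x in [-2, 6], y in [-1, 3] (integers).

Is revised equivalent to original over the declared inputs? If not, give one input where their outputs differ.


Behavior is preserved: although arithmetic usage differs, the outputs never diverge.
Tracing x=-2, y=2: original: r becomes 1; next u becomes -10; next ((x * -4) == (x // (r - -1))) evaluates to false; next ((r * u) == (u * 1)) evaluates to true; next u becomes 4; next final value -4 | revised: r becomes 1; next u becomes -10; next ((x // (r + (-(-1)))) == (x * -4)) evaluates to false; next ((r * u) == (u * 1)) evaluates to true; next u becomes 4; next final value -4 — matching result -4.
Sweeping the whole domain (45 inputs) finds no disagreement.
verdict: equivalent


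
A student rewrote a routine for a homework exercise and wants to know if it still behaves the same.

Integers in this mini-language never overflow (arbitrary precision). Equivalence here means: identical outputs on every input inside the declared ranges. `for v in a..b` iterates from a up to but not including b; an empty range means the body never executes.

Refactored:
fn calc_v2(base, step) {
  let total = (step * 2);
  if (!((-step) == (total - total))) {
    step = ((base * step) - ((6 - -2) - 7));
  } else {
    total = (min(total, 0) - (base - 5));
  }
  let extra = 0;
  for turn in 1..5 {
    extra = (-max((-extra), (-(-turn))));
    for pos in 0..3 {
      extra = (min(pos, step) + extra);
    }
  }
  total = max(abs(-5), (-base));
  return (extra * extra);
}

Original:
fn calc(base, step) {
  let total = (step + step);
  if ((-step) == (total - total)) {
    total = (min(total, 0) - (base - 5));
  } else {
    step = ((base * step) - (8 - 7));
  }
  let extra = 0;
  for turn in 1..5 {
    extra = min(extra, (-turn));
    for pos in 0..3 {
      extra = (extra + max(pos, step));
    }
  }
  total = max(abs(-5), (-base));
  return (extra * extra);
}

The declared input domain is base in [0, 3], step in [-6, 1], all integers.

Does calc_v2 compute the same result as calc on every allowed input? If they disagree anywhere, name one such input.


base=0, step=-6 yields 1 from calc but 169 from calc_v2.
verdict: not equivalent; witness: base=0, step=-6


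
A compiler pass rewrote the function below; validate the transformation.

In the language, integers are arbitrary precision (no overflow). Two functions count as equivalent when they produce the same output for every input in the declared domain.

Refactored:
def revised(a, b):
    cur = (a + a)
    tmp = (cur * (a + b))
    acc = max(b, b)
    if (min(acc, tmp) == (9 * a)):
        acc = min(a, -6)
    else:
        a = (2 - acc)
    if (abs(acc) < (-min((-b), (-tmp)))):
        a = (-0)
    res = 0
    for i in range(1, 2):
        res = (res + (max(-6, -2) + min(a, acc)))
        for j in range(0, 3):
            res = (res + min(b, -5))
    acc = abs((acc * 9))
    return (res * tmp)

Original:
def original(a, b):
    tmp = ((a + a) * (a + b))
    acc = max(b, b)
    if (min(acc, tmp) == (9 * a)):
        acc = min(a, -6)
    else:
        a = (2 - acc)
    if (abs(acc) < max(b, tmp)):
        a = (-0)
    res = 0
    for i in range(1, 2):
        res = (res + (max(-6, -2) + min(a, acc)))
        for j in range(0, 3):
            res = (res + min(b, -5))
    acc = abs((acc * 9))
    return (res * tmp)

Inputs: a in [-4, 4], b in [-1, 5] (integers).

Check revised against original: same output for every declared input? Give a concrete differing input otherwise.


Reading the diff, among the changes: min/max/abs usage differs, and local variable names differ, and statement counts differ.
Spot check at a=1, b=5 — original: tmp=12, then acc=5, then (min(acc, tmp) == (9 * a)) is false, then a=-3, then (abs(acc) < max(b, tmp)) is true, then a=0, then res=0, then (i=1), then res=-2, then (j=0), then res=-7, then (j=1), then res=-12, then (j=2), then res=-17, then acc=45, then returns -204. revised: cur=2, then tmp=12, then acc=5, then (min(acc, tmp) == (9 * a)) is false, then a=-3, then (abs(acc) < (-min((-b), (-tmp)))) is true, then a=0, then res=0, then (i=1), then res=-2, then (j=0), then res=-7, then (j=1), then res=-12, then (j=2), then res=-17, then acc=45, then returns -204. Both give -204.
Sweeping the whole domain (63 inputs) finds no disagreement.
verdict: equivalent


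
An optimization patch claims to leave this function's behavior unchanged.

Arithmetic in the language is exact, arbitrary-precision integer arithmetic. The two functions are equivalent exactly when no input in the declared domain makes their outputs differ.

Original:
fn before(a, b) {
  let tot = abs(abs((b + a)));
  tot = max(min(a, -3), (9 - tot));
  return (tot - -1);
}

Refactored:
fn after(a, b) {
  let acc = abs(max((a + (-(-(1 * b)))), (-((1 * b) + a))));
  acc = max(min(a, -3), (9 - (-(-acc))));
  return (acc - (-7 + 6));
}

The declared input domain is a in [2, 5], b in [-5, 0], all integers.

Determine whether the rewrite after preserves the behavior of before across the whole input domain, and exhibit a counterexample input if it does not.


Side by side, the visible changes include: arithmetic usage differs, constant usage differs, min/max/abs usage differs, local variable names differ.
Spot check at a=2, b=-2 — before: tot = 0; tot = 9; return 10. after: acc = 0; acc = 9; return 10. Both give 10.
Checked all 24 inputs in the declared domain: the outputs agree on every one.
verdict: equivalent


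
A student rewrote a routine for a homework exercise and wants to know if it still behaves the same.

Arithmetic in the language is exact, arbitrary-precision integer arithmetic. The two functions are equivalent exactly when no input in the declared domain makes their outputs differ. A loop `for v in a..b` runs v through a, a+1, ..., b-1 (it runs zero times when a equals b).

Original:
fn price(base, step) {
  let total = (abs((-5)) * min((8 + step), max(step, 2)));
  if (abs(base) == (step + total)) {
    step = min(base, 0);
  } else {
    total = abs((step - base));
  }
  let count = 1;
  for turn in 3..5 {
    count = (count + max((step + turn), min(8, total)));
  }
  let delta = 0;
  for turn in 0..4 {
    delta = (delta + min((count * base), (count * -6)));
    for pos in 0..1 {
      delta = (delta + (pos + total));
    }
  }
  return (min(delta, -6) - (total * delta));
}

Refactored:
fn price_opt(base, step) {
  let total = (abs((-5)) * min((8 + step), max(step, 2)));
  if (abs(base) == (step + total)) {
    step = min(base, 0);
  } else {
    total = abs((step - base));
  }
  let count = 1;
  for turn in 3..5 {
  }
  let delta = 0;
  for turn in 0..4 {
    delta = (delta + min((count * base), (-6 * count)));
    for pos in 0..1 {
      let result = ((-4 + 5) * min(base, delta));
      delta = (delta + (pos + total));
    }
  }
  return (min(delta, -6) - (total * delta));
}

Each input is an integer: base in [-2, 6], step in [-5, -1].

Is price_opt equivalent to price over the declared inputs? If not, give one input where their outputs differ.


Evaluate both at base=-2, step=-5.
price: total becomes 10; next (abs(base) == (step + total)) evaluates to false; next total becomes 3; next count becomes 1; next at turn=3:; next count becomes 4; next at turn=4:; next count becomes 7; next delta becomes 0; next at turn=0:; next delta becomes -42; next at pos=0:; next delta becomes -39; next at turn=1:; next delta becomes -81; next at pos=0:; next delta becomes -78; next at turn=2:; next delta becomes -120; next at pos=0:; next delta becomes -117; next at turn=3:; next delta becomes -159; next at pos=0:; next delta becomes -156; next final value 312
price_opt: total becomes 10; next (abs(base) == (step + total)) evaluates to false; next total becomes 3; next count becomes 1; next at turn=3:; next at turn=4:; next delta becomes 0; next at turn=0:; next delta becomes -6; next at pos=0:; next result becomes -6; next delta becomes -3; next at turn=1:; next delta becomes -9; next at pos=0:; next result becomes -9; next delta becomes -6; next at turn=2:; next delta becomes -12; next at pos=0:; next result becomes -12; next delta becomes -9; next at turn=3:; next delta becomes -15; next at pos=0:; next result becomes -15; next delta becomes -12; next final value 24
312 and 24 differ, so these are not the same function on this domain.
verdict: not equivalent; witness: base=-2, step=-5


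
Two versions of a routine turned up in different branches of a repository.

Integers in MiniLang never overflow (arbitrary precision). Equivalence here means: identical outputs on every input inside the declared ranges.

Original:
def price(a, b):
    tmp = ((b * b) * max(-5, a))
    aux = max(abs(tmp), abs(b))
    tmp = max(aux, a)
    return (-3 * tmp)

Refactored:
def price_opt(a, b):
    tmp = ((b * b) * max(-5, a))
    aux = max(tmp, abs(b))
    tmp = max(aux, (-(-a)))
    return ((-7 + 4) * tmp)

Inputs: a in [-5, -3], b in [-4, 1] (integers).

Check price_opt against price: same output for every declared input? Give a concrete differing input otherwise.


Take a=-5, b=-4.
price: tmp=-80, then aux=80, then tmp=80, then returns -240
price_opt: tmp=-80, then aux=4, then tmp=4, then returns -12
-240 against -12: the behavior changed.
verdict: not equivalent; witness: a=-5, b=-4


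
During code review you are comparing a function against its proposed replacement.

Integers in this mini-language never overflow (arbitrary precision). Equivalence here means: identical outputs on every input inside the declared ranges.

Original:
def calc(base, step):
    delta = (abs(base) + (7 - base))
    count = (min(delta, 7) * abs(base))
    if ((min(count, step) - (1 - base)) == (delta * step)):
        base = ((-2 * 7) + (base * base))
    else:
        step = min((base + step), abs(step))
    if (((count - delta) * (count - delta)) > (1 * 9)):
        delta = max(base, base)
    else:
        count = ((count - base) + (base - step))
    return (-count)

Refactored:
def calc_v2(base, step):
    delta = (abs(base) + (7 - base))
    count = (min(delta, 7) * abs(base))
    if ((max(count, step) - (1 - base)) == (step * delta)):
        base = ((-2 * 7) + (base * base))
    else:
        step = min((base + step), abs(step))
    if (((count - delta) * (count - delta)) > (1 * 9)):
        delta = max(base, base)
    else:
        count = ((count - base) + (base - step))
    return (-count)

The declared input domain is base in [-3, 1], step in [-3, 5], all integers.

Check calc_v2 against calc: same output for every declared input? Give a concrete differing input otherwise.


Run the pair on base=-2, step=1.
calc: delta=11, then count=14, then ((min(count, step) - (1 - base)) == (delta * step)) is false, then step=-1, then (((count - delta) * (count - delta)) > (1 * 9)) is false, then count=15, then returns -15
calc_v2: delta=11, then count=14, then ((max(count, step) - (1 - base)) == (step * delta)) is true, then base=-10, then (((count - delta) * (count - delta)) > (1 * 9)) is false, then count=13, then returns -13
-15 != -13, so the rewrite changes behavior.
verdict: not equivalent; witness: base=-2, step=1


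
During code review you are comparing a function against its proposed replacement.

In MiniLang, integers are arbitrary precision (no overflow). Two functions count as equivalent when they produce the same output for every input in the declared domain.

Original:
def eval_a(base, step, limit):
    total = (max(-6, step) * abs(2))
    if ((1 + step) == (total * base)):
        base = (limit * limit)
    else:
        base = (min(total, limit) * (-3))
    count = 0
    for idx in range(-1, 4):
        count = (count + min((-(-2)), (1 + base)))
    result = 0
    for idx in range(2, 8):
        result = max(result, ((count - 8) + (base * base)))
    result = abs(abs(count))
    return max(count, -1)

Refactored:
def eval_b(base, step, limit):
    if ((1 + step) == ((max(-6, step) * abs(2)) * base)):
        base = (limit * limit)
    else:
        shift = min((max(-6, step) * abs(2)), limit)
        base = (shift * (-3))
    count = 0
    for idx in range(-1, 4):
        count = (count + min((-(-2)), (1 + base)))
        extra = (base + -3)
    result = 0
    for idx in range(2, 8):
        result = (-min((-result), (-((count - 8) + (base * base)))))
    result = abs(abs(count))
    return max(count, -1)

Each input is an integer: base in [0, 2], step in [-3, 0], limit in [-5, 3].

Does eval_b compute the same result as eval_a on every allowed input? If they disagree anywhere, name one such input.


Changes here: constant usage differs; and arithmetic usage differs; and min/max/abs usage differs; and local variable names differ; and statement counts differ; the full 108-point sweep finds no disagreement.
verdict: equivalent
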